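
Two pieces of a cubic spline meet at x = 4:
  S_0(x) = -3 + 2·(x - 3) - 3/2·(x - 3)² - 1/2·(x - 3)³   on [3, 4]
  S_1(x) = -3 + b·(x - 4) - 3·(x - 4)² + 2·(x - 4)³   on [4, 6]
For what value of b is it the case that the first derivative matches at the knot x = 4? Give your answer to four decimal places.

-2.5000

S_0'(x) = 2 - 3·(x - 3) - 3/2·(x - 3)², so S_0'(4) = -5/2. On the right, S_1'(4) = b, so b = -5/2.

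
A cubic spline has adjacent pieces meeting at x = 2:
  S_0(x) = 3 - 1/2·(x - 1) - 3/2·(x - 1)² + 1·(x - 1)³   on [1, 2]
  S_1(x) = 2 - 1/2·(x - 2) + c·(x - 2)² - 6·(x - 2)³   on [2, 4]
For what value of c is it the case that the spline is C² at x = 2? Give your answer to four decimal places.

S_0''(x) = -3 + 6·(x - 1), so S_0''(2) = 3. On the right, S_1''(2) = 2c, so c = 3/2.

1.5000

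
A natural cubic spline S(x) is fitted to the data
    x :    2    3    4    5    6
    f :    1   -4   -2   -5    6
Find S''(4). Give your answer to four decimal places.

Let m_i = S''(x_i). Step sizes h_i = 1, 1, 1, 1; slopes of the chords Δ_i = (y_(i+1) - y_i)/h_i = -5, 2, -3, 11.
  1·m_0 + 4·m_1 + 1·m_2 = 6(Δ_1 - Δ_0) = 42
  1·m_1 + 4·m_2 + 1·m_3 = 6(Δ_2 - Δ_1) = -30
  1·m_2 + 4·m_3 + 1·m_4 = 6(Δ_3 - Δ_2) = 84
Natural end conditions: m_0 = m_4 = 0.
Solving: m_0 = 0, m_1 = 417/28, m_2 = -123/7, m_3 = 711/28, m_4 = 0.

-17.5714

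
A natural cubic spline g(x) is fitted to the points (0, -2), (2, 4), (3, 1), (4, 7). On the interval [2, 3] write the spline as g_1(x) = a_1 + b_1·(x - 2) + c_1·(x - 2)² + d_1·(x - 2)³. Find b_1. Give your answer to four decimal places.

-2.7391

With σ_i denoting the second derivative at x_i, h_i = 2, 1, 1, and Δ_i = (y_(i+1) − y_i)/h_i = 3, -3, 6:
  2·σ_0 + 6·σ_1 + 1·σ_2 = 6(Δ_1 - Δ_0) = -36
  1·σ_1 + 4·σ_2 + 1·σ_3 = 6(Δ_2 - Δ_1) = 54
Natural end conditions: σ_0 = σ_3 = 0.
Solving the tridiagonal system: σ_0 = 0, σ_1 = -198/23, σ_2 = 360/23, σ_3 = 0.
On [2, 3], with g_1(x) = a_1 + b_1·(x - 2) + c_1·(x - 2)² + d_1·(x - 2)³: c_1 = σ_1/2 = -99/23, d_1 = (σ_2 - σ_1)/(6h_1) = 93/23, b_1 = Δ_1 - h_1(2σ_1 + σ_2)/6 = -63/23.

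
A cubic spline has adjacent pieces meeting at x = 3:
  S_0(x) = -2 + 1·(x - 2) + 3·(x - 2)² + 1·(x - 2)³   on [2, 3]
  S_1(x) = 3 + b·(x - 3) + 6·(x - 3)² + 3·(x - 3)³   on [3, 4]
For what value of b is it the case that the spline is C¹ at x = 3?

S_0'(x) = 1 + 6·(x - 2) + 3·(x - 2)², so S_0'(3) = 10. On the right, S_1'(3) = b, so b = 10.

10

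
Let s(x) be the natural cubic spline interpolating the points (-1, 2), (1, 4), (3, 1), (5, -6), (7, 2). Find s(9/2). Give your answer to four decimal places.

-5.1975

Write m_i for s''(x_i). With h_i = 2, 2, 2, 2 and divided differences Δ_i = 1, -3/2, -7/2, 4, the continuity of s' gives the tridiagonal system
  2·m_0 + 8·m_1 + 2·m_2 = 6(Δ_1 - Δ_0) = -15
  2·m_1 + 8·m_2 + 2·m_3 = 6(Δ_2 - Δ_1) = -12
  2·m_2 + 8·m_3 + 2·m_4 = 6(Δ_3 - Δ_2) = 45
Natural end conditions: m_0 = m_4 = 0.
Solving: m_0 = 0, m_1 = -33/28, m_2 = -39/14, m_3 = 177/28, m_4 = 0.
On [3, 5], s(x) = 1 - 15/4·(x - 3) - 39/28·(x - 3)² + 85/112·(x - 3)³.
With (x - 3) = 3/2: s(9/2) = -4657/896.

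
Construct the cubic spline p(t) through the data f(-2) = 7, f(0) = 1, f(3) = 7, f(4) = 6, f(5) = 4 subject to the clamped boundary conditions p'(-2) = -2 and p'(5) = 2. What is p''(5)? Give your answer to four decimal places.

14.0638

Put M_i = p'' at the i-th knot. Here h = (2, 3, 1, 1) and Δ = (-3, 2, -1, -2), so the interior equations h_(i-1)·M_(i-1) + 2(h_(i-1)+h_i)·M_i + h_i·M_(i+1) = 6(Δ_i − Δ_(i-1)) read
  2·M_0 + 10·M_1 + 3·M_2 = 6(Δ_1 - Δ_0) = 30
  3·M_1 + 8·M_2 + 1·M_3 = 6(Δ_2 - Δ_1) = -18
  1·M_2 + 4·M_3 + 1·M_4 = 6(Δ_3 - Δ_2) = -6
Clamped end conditions give two more equations: 2h_0·M_0 + h_0·M_1 = 6(Δ_0 - p'(-2)) = -6 and h_3·M_3 + 2h_3·M_4 = 6(p'(5) - Δ_3) = 24.
Hence M_0 = -369/94, M_1 = 228/47, M_2 = -167/47, M_3 = -194/47, M_4 = 661/47.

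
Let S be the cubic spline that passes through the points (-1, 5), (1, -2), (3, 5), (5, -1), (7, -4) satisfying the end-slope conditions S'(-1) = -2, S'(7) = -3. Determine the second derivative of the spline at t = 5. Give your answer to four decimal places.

4.2679

Write M_i for S''(x_i). With h_i = 2, 2, 2, 2 and divided differences Δ_i = -7/2, 7/2, -3, -3/2, the continuity of S' gives the tridiagonal system
  2·M_0 + 8·M_1 + 2·M_2 = 6(Δ_1 - Δ_0) = 42
  2·M_1 + 8·M_2 + 2·M_3 = 6(Δ_2 - Δ_1) = -39
  2·M_2 + 8·M_3 + 2·M_4 = 6(Δ_3 - Δ_2) = 9
Clamped end conditions give two more equations: 2h_0·M_0 + h_0·M_1 = 6(Δ_0 - S'(-1)) = -9 and h_3·M_3 + 2h_3·M_4 = 6(S'(7) - Δ_3) = -9.
Hence M_0 = -755/112, M_1 = 503/56, M_2 = -131/16, M_3 = 239/56, M_4 = -491/112.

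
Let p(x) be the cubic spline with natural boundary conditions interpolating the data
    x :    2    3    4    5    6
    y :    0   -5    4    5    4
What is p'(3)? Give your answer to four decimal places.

Write M_i for p''(x_i). With h_i = 1, 1, 1, 1 and divided differences Δ_i = -5, 9, 1, -1, the continuity of p' gives the tridiagonal system
  1·M_0 + 4·M_1 + 1·M_2 = 6(Δ_1 - Δ_0) = 84
  1·M_1 + 4·M_2 + 1·M_3 = 6(Δ_2 - Δ_1) = -48
  1·M_2 + 4·M_3 + 1·M_4 = 6(Δ_3 - Δ_2) = -12
Natural end conditions: M_0 = M_4 = 0.
Solving the tridiagonal system: M_0 = 0, M_1 = 180/7, M_2 = -132/7, M_3 = 12/7, M_4 = 0.
On [3, 4], p'(x) = b_1 + 2c_1·(x - 3) + 3d_1·(x - 3)² with b_1 = Δ_1 - h_1(2M_1 + M_2)/6 = 25/7, c_1 = M_1/2 = 90/7, d_1 = (M_2 - M_1)/(6h_1) = -52/7. So p'(3) = 25/7.

3.5714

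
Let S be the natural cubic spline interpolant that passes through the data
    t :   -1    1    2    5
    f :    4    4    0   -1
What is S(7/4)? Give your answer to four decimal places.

Write M_i for S''(x_i). With h_i = 2, 1, 3 and divided differences Δ_i = 0, -4, -1/3, the continuity of S' gives the tridiagonal system
  2·M_0 + 6·M_1 + 1·M_2 = 6(Δ_1 - Δ_0) = -24
  1·M_1 + 8·M_2 + 3·M_3 = 6(Δ_2 - Δ_1) = 22
Natural end conditions: M_0 = M_3 = 0.
Solving the tridiagonal system: M_0 = 0, M_1 = -214/47, M_2 = 156/47, M_3 = 0.
On [1, 2], S(t) = 4 - 428/141·(t - 1) - 107/47·(t - 1)² + 185/141·(t - 1)³.
With (t - 1) = 3/4: S(7/4) = 2997/3008.

0.9963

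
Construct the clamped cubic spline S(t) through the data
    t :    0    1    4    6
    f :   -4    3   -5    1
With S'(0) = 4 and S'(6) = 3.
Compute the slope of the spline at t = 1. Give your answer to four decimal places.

5.4872

Let m_i = S''(x_i). Step sizes h_i = 1, 3, 2; slopes of the chords Δ_i = (y_(i+1) - y_i)/h_i = 7, -8/3, 3.
  1·m_0 + 8·m_1 + 3·m_2 = 6(Δ_1 - Δ_0) = -58
  3·m_1 + 10·m_2 + 2·m_3 = 6(Δ_2 - Δ_1) = 34
Clamped end conditions give two more equations: 2h_0·m_0 + h_0·m_1 = 6(Δ_0 - S'(0)) = 18 and h_2·m_2 + 2h_2·m_3 = 6(S'(6) - Δ_2) = 0.
Hence m_0 = 586/39, m_1 = -470/39, m_2 = 304/39, m_3 = -152/39.
On [1, 4], S'(t) = b_1 + 2c_1·(t - 1) + 3d_1·(t - 1)² with b_1 = Δ_1 - h_1(2m_1 + m_2)/6 = 214/39, c_1 = m_1/2 = -235/39, d_1 = (m_2 - m_1)/(6h_1) = 43/39. So S'(1) = 214/39.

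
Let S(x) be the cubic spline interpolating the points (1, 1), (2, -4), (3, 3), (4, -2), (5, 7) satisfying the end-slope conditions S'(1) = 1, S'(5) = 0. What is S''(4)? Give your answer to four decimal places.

Put M_i = S'' at the i-th knot. Here h = (1, 1, 1, 1) and Δ = (-5, 7, -5, 9), so the interior equations h_(i-1)·M_(i-1) + 2(h_(i-1)+h_i)·M_i + h_i·M_(i+1) = 6(Δ_i − Δ_(i-1)) read
  1·M_0 + 4·M_1 + 1·M_2 = 6(Δ_1 - Δ_0) = 72
  1·M_1 + 4·M_2 + 1·M_3 = 6(Δ_2 - Δ_1) = -72
  1·M_2 + 4·M_3 + 1·M_4 = 6(Δ_3 - Δ_2) = 84
Clamped end conditions give two more equations: 2h_0·M_0 + h_0·M_1 = 6(Δ_0 - S'(1)) = -36 and h_3·M_3 + 2h_3·M_4 = 6(S'(5) - Δ_3) = -54.
Hence M_0 = -145/4, M_1 = 73/2, M_2 = -151/4, M_3 = 85/2, M_4 = -193/4.

42.5000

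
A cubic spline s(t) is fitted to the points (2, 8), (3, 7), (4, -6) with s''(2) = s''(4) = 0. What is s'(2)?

2

Write M_i for s''(x_i). With h_i = 1, 1 and divided differences Δ_i = -1, -13, the continuity of s' gives the tridiagonal system
  1·M_0 + 4·M_1 + 1·M_2 = 6(Δ_1 - Δ_0) = -72
Natural end conditions: M_0 = M_2 = 0.
Hence M_0 = 0, M_1 = -18, M_2 = 0.
On [2, 3], s'(t) = b_0 + 2c_0·(t - 2) + 3d_0·(t - 2)² with b_0 = Δ_0 - h_0(2M_0 + M_1)/6 = 2, c_0 = M_0/2 = 0, d_0 = (M_1 - M_0)/(6h_0) = -3. So s'(2) = 2.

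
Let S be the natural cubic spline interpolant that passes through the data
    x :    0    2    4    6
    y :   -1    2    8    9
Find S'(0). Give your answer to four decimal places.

Put m_i = S'' at the i-th knot. Here h = (2, 2, 2) and Δ = (3/2, 3, 1/2), so the interior equations h_(i-1)·m_(i-1) + 2(h_(i-1)+h_i)·m_i + h_i·m_(i+1) = 6(Δ_i − Δ_(i-1)) read
  2·m_0 + 8·m_1 + 2·m_2 = 6(Δ_1 - Δ_0) = 9
  2·m_1 + 8·m_2 + 2·m_3 = 6(Δ_2 - Δ_1) = -15
Natural end conditions: m_0 = m_3 = 0.
Hence m_0 = 0, m_1 = 17/10, m_2 = -23/10, m_3 = 0.
On [0, 2], S'(x) = b_0 + 2c_0·x + 3d_0·x² with b_0 = Δ_0 - h_0(2m_0 + m_1)/6 = 14/15, c_0 = m_0/2 = 0, d_0 = (m_1 - m_0)/(6h_0) = 17/120. So S'(0) = 14/15.

0.9333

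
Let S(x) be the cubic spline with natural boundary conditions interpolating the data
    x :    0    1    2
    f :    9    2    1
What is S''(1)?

9

Put M_i = S'' at the i-th knot. Here h = (1, 1) and Δ = (-7, -1), so the interior equations h_(i-1)·M_(i-1) + 2(h_(i-1)+h_i)·M_i + h_i·M_(i+1) = 6(Δ_i − Δ_(i-1)) read
  1·M_0 + 4·M_1 + 1·M_2 = 6(Δ_1 - Δ_0) = 36
Natural end conditions: M_0 = M_2 = 0.
Solving the tridiagonal system: M_0 = 0, M_1 = 9, M_2 = 0.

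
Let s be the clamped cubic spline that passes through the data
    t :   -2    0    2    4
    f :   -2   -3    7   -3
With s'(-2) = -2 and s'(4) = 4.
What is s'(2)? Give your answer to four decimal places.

-2.1000

With σ_i denoting the second derivative at x_i, h_i = 2, 2, 2, and Δ_i = (y_(i+1) − y_i)/h_i = -1/2, 5, -5:
  2·σ_0 + 8·σ_1 + 2·σ_2 = 6(Δ_1 - Δ_0) = 33
  2·σ_1 + 8·σ_2 + 2·σ_3 = 6(Δ_2 - Δ_1) = -60
Clamped end conditions give two more equations: 2h_0·σ_0 + h_0·σ_1 = 6(Δ_0 - s'(-2)) = 9 and h_2·σ_2 + 2h_2·σ_3 = 6(s'(4) - Δ_2) = 54.
Solving the tridiagonal system: σ_0 = -19/10, σ_1 = 83/10, σ_2 = -74/5, σ_3 = 209/10.
On [2, 4], s'(t) = b_2 + 2c_2·(t - 2) + 3d_2·(t - 2)² with b_2 = Δ_2 - h_2(2σ_2 + σ_3)/6 = -21/10, c_2 = σ_2/2 = -37/5, d_2 = (σ_3 - σ_2)/(6h_2) = 119/40. So s'(2) = -21/10.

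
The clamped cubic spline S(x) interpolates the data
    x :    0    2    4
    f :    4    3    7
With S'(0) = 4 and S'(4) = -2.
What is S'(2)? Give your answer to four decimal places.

With m_i denoting the second derivative at x_i, h_i = 2, 2, and Δ_i = (y_(i+1) − y_i)/h_i = -1/2, 2:
  2·m_0 + 8·m_1 + 2·m_2 = 6(Δ_1 - Δ_0) = 15
Clamped end conditions give two more equations: 2h_0·m_0 + h_0·m_1 = 6(Δ_0 - S'(0)) = -27 and h_1·m_1 + 2h_1·m_2 = 6(S'(4) - Δ_1) = -24.
Solving: m_0 = -81/8, m_1 = 27/4, m_2 = -75/8.
On [2, 4], S'(x) = b_1 + 2c_1·(x - 2) + 3d_1·(x - 2)² with b_1 = Δ_1 - h_1(2m_1 + m_2)/6 = 5/8, c_1 = m_1/2 = 27/8, d_1 = (m_2 - m_1)/(6h_1) = -43/32. So S'(2) = 5/8.

0.6250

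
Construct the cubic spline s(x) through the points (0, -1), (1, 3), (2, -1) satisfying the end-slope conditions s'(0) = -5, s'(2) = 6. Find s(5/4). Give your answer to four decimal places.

2.0586

With m_i denoting the second derivative at x_i, h_i = 1, 1, and Δ_i = (y_(i+1) − y_i)/h_i = 4, -4:
  1·m_0 + 4·m_1 + 1·m_2 = 6(Δ_1 - Δ_0) = -48
Clamped end conditions give two more equations: 2h_0·m_0 + h_0·m_1 = 6(Δ_0 - s'(0)) = 54 and h_1·m_1 + 2h_1·m_2 = 6(s'(2) - Δ_1) = 60.
Forward elimination and back-substitution give m_0 = 89/2, m_1 = -35, m_2 = 95/2.
On [1, 2], s(x) = 3 - 1/4·(x - 1) - 35/2·(x - 1)² + 55/4·(x - 1)³.
With (x - 1) = 1/4: s(5/4) = 527/256.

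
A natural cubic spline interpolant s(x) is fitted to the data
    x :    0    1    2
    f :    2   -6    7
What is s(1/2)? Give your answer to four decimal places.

Put M_i = s'' at the i-th knot. Here h = (1, 1) and Δ = (-8, 13), so the interior equations h_(i-1)·M_(i-1) + 2(h_(i-1)+h_i)·M_i + h_i·M_(i+1) = 6(Δ_i − Δ_(i-1)) read
  1·M_0 + 4·M_1 + 1·M_2 = 6(Δ_1 - Δ_0) = 126
Natural end conditions: M_0 = M_2 = 0.
Solving: M_0 = 0, M_1 = 63/2, M_2 = 0.
On [0, 1], s(x) = 2 - 53/4·x + 0·x² + 21/4·x³.
With x = 1/2: s(1/2) = -127/32.

-3.9688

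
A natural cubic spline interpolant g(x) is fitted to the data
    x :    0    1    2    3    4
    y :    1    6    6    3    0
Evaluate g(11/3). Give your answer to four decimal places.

0.9630

With σ_i denoting the second derivative at x_i, h_i = 1, 1, 1, 1, and Δ_i = (y_(i+1) − y_i)/h_i = 5, 0, -3, -3:
  1·σ_0 + 4·σ_1 + 1·σ_2 = 6(Δ_1 - Δ_0) = -30
  1·σ_1 + 4·σ_2 + 1·σ_3 = 6(Δ_2 - Δ_1) = -18
  1·σ_2 + 4·σ_3 + 1·σ_4 = 6(Δ_3 - Δ_2) = 0
Natural end conditions: σ_0 = σ_4 = 0.
Solving the tridiagonal system: σ_0 = 0, σ_1 = -27/4, σ_2 = -3, σ_3 = 3/4, σ_4 = 0.
On [3, 4], g(x) = 3 - 13/4·(x - 3) + 3/8·(x - 3)² - 1/8·(x - 3)³.
With (x - 3) = 2/3: g(11/3) = 26/27.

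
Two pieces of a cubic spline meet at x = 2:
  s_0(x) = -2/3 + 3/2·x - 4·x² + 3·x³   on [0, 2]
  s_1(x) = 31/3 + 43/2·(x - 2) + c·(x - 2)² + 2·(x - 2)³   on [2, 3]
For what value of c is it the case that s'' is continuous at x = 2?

14

s_0''(x) = -8 + 18·x, so s_0''(2) = 28. On the right, s_1''(2) = 2c, so c = 14.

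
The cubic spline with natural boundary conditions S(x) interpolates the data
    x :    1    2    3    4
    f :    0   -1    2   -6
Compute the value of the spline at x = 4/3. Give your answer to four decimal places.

-0.8667

Write σ_i for S''(x_i). With h_i = 1, 1, 1 and divided differences Δ_i = -1, 3, -8, the continuity of S' gives the tridiagonal system
  1·σ_0 + 4·σ_1 + 1·σ_2 = 6(Δ_1 - Δ_0) = 24
  1·σ_1 + 4·σ_2 + 1·σ_3 = 6(Δ_2 - Δ_1) = -66
Natural end conditions: σ_0 = σ_3 = 0.
Forward elimination and back-substitution give σ_0 = 0, σ_1 = 54/5, σ_2 = -96/5, σ_3 = 0.
On [1, 2], S(x) = 0 - 14/5·(x - 1) + 0·(x - 1)² + 9/5·(x - 1)³.
With (x - 1) = 1/3: S(4/3) = -13/15.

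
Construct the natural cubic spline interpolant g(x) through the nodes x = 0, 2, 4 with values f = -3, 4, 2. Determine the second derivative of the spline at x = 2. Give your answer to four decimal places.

With M_i denoting the second derivative at x_i, h_i = 2, 2, and Δ_i = (y_(i+1) − y_i)/h_i = 7/2, -1:
  2·M_0 + 8·M_1 + 2·M_2 = 6(Δ_1 - Δ_0) = -27
Natural end conditions: M_0 = M_2 = 0.
Solving: M_0 = 0, M_1 = -27/8, M_2 = 0.

-3.3750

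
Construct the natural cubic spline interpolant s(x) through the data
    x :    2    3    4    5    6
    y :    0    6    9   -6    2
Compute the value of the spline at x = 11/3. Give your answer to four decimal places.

10.1693

Let m_i = s''(x_i). Step sizes h_i = 1, 1, 1, 1; slopes of the chords Δ_i = (y_(i+1) - y_i)/h_i = 6, 3, -15, 8.
  1·m_0 + 4·m_1 + 1·m_2 = 6(Δ_1 - Δ_0) = -18
  1·m_1 + 4·m_2 + 1·m_3 = 6(Δ_2 - Δ_1) = -108
  1·m_2 + 4·m_3 + 1·m_4 = 6(Δ_3 - Δ_2) = 138
Natural end conditions: m_0 = m_4 = 0.
Solving the tridiagonal system: m_0 = 0, m_1 = 75/14, m_2 = -276/7, m_3 = 621/14, m_4 = 0.
On [3, 4], s(x) = 6 + 109/14·(x - 3) + 75/28·(x - 3)² - 209/28·(x - 3)³.
With (x - 3) = 2/3: s(11/3) = 1922/189.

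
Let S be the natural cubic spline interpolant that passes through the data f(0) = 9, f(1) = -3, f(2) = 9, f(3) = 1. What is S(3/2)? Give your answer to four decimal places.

With M_i denoting the second derivative at x_i, h_i = 1, 1, 1, and Δ_i = (y_(i+1) − y_i)/h_i = -12, 12, -8:
  1·M_0 + 4·M_1 + 1·M_2 = 6(Δ_1 - Δ_0) = 144
  1·M_1 + 4·M_2 + 1·M_3 = 6(Δ_2 - Δ_1) = -120
Natural end conditions: M_0 = M_3 = 0.
Solving: M_0 = 0, M_1 = 232/5, M_2 = -208/5, M_3 = 0.
On [1, 2], S(t) = -3 + 52/15·(t - 1) + 116/5·(t - 1)² - 44/3·(t - 1)³.
With (t - 1) = 1/2: S(3/2) = 27/10.

2.7000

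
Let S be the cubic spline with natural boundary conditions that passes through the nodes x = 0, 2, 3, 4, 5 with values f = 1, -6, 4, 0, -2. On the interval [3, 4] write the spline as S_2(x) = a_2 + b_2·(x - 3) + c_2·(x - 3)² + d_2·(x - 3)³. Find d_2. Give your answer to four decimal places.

Write σ_i for S''(x_i). With h_i = 2, 1, 1, 1 and divided differences Δ_i = -7/2, 10, -4, -2, the continuity of S' gives the tridiagonal system
  2·σ_0 + 6·σ_1 + 1·σ_2 = 6(Δ_1 - Δ_0) = 81
  1·σ_1 + 4·σ_2 + 1·σ_3 = 6(Δ_2 - Δ_1) = -84
  1·σ_2 + 4·σ_3 + 1·σ_4 = 6(Δ_3 - Δ_2) = 12
Natural end conditions: σ_0 = σ_4 = 0.
Solving the tridiagonal system: σ_0 = 0, σ_1 = 1563/86, σ_2 = -1206/43, σ_3 = 861/86, σ_4 = 0.
On [3, 4], with S_2(x) = a_2 + b_2·(x - 3) + c_2·(x - 3)² + d_2·(x - 3)³: c_2 = σ_2/2 = -603/43, d_2 = (σ_3 - σ_2)/(6h_2) = 1091/172, b_2 = Δ_2 - h_2(2σ_2 + σ_3)/6 = 633/172.

6.3430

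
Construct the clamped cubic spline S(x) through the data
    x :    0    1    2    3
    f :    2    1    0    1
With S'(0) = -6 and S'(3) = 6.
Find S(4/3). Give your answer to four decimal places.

0.9185

With M_i denoting the second derivative at x_i, h_i = 1, 1, 1, and Δ_i = (y_(i+1) − y_i)/h_i = -1, -1, 1:
  1·M_0 + 4·M_1 + 1·M_2 = 6(Δ_1 - Δ_0) = 0
  1·M_1 + 4·M_2 + 1·M_3 = 6(Δ_2 - Δ_1) = 12
Clamped end conditions give two more equations: 2h_0·M_0 + h_0·M_1 = 6(Δ_0 - S'(0)) = 30 and h_2·M_2 + 2h_2·M_3 = 6(S'(3) - Δ_2) = 30.
Solving the tridiagonal system: M_0 = 86/5, M_1 = -22/5, M_2 = 2/5, M_3 = 74/5.
On [1, 2], S(x) = 1 + 2/5·(x - 1) - 11/5·(x - 1)² + 4/5·(x - 1)³.
With (x - 1) = 1/3: S(4/3) = 124/135.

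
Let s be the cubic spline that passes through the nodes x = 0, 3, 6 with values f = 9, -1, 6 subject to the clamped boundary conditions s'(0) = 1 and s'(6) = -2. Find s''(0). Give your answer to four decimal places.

-7.6667

Let M_i = s''(x_i). Step sizes h_i = 3, 3; slopes of the chords Δ_i = (y_(i+1) - y_i)/h_i = -10/3, 7/3.
  3·M_0 + 12·M_1 + 3·M_2 = 6(Δ_1 - Δ_0) = 34
Clamped end conditions give two more equations: 2h_0·M_0 + h_0·M_1 = 6(Δ_0 - s'(0)) = -26 and h_1·M_1 + 2h_1·M_2 = 6(s'(6) - Δ_1) = -26.
Hence M_0 = -23/3, M_1 = 20/3, M_2 = -23/3.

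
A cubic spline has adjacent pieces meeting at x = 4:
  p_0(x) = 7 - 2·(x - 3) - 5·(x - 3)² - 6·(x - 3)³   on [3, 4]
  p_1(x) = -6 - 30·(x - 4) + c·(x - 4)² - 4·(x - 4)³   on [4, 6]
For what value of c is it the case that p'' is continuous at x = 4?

p_0''(x) = -10 - 36·(x - 3), so p_0''(4) = -46. On the right, p_1''(4) = 2c, so c = -23.

-23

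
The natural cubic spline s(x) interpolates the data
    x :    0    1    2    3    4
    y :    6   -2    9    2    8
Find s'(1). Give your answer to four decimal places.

Let m_i = s''(x_i). Step sizes h_i = 1, 1, 1, 1; slopes of the chords Δ_i = (y_(i+1) - y_i)/h_i = -8, 11, -7, 6.
  1·m_0 + 4·m_1 + 1·m_2 = 6(Δ_1 - Δ_0) = 114
  1·m_1 + 4·m_2 + 1·m_3 = 6(Δ_2 - Δ_1) = -108
  1·m_2 + 4·m_3 + 1·m_4 = 6(Δ_3 - Δ_2) = 78
Natural end conditions: m_0 = m_4 = 0.
Hence m_0 = 0, m_1 = 555/14, m_2 = -312/7, m_3 = 429/14, m_4 = 0.
On [1, 2], s'(x) = b_1 + 2c_1·(x - 1) + 3d_1·(x - 1)² with b_1 = Δ_1 - h_1(2m_1 + m_2)/6 = 73/14, c_1 = m_1/2 = 555/28, d_1 = (m_2 - m_1)/(6h_1) = -393/28. So s'(1) = 73/14.

5.2143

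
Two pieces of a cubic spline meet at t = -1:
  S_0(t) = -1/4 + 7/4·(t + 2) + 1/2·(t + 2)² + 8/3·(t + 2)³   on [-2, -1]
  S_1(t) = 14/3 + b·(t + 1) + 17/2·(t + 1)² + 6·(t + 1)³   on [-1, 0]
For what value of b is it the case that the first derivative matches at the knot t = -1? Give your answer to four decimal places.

S_0'(t) = 7/4 + 1·(t + 2) + 8·(t + 2)², so S_0'(-1) = 43/4. On the right, S_1'(-1) = b, so b = 43/4.

10.7500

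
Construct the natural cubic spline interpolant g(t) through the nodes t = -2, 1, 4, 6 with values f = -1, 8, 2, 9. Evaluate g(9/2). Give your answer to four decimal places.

Put M_i = g'' at the i-th knot. Here h = (3, 3, 2) and Δ = (3, -2, 7/2), so the interior equations h_(i-1)·M_(i-1) + 2(h_(i-1)+h_i)·M_i + h_i·M_(i+1) = 6(Δ_i − Δ_(i-1)) read
  3·M_0 + 12·M_1 + 3·M_2 = 6(Δ_1 - Δ_0) = -30
  3·M_1 + 10·M_2 + 2·M_3 = 6(Δ_2 - Δ_1) = 33
Natural end conditions: M_0 = M_3 = 0.
Solving: M_0 = 0, M_1 = -133/37, M_2 = 162/37, M_3 = 0.
On [4, 6], g(t) = 2 + 43/74·(t - 4) + 81/37·(t - 4)² - 27/74·(t - 4)³.
With (t - 4) = 1/2: g(9/2) = 1653/592.

2.7922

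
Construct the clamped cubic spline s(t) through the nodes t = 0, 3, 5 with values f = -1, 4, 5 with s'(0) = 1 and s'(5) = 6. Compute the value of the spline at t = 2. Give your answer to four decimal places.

3.1704

With m_i denoting the second derivative at x_i, h_i = 3, 2, and Δ_i = (y_(i+1) − y_i)/h_i = 5/3, 1/2:
  3·m_0 + 10·m_1 + 2·m_2 = 6(Δ_1 - Δ_0) = -7
Clamped end conditions give two more equations: 2h_0·m_0 + h_0·m_1 = 6(Δ_0 - s'(0)) = 4 and h_1·m_1 + 2h_1·m_2 = 6(s'(5) - Δ_1) = 33.
Hence m_0 = 71/30, m_1 = -17/5, m_2 = 199/20.
On [0, 3], s(t) = -1 + 1·t + 71/60·t² - 173/540·t³.
With t = 2: s(2) = 428/135.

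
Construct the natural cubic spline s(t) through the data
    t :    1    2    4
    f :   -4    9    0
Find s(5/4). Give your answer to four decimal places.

Write M_i for s''(x_i). With h_i = 1, 2 and divided differences Δ_i = 13, -9/2, the continuity of s' gives the tridiagonal system
  1·M_0 + 6·M_1 + 2·M_2 = 6(Δ_1 - Δ_0) = -105
Natural end conditions: M_0 = M_2 = 0.
Solving: M_0 = 0, M_1 = -35/2, M_2 = 0.
On [1, 2], s(t) = -4 + 191/12·(t - 1) + 0·(t - 1)² - 35/12·(t - 1)³.
With (t - 1) = 1/4: s(5/4) = -17/256.

-0.0664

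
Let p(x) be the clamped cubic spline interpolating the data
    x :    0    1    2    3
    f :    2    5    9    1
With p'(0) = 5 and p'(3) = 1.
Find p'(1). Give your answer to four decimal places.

5.1333

With M_i denoting the second derivative at x_i, h_i = 1, 1, 1, and Δ_i = (y_(i+1) − y_i)/h_i = 3, 4, -8:
  1·M_0 + 4·M_1 + 1·M_2 = 6(Δ_1 - Δ_0) = 6
  1·M_1 + 4·M_2 + 1·M_3 = 6(Δ_2 - Δ_1) = -72
Clamped end conditions give two more equations: 2h_0·M_0 + h_0·M_1 = 6(Δ_0 - p'(0)) = -12 and h_2·M_2 + 2h_2·M_3 = 6(p'(3) - Δ_2) = 54.
Solving the tridiagonal system: M_0 = -184/15, M_1 = 188/15, M_2 = -478/15, M_3 = 644/15.
On [1, 2], p'(x) = b_1 + 2c_1·(x - 1) + 3d_1·(x - 1)² with b_1 = Δ_1 - h_1(2M_1 + M_2)/6 = 77/15, c_1 = M_1/2 = 94/15, d_1 = (M_2 - M_1)/(6h_1) = -37/5. So p'(1) = 77/15.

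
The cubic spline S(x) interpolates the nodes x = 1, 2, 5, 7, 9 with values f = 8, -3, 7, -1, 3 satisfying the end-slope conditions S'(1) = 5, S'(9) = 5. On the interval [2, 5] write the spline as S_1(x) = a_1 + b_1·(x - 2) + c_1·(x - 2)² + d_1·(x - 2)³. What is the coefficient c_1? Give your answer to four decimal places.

11.4931

Write M_i for S''(x_i). With h_i = 1, 3, 2, 2 and divided differences Δ_i = -11, 10/3, -4, 2, the continuity of S' gives the tridiagonal system
  1·M_0 + 8·M_1 + 3·M_2 = 6(Δ_1 - Δ_0) = 86
  3·M_1 + 10·M_2 + 2·M_3 = 6(Δ_2 - Δ_1) = -44
  2·M_2 + 8·M_3 + 2·M_4 = 6(Δ_3 - Δ_2) = 36
Clamped end conditions give two more equations: 2h_0·M_0 + h_0·M_1 = 6(Δ_0 - S'(1)) = -96 and h_3·M_3 + 2h_3·M_4 = 6(S'(9) - Δ_3) = 18.
Hence M_0 = -8567/144, M_1 = 1655/72, M_2 = -1843/144, M_3 = 541/72, M_4 = 107/144.
On [2, 5], with S_1(x) = a_1 + b_1·(x - 2) + c_1·(x - 2)² + d_1·(x - 2)³: c_1 = M_1/2 = 1655/144, d_1 = (M_2 - M_1)/(6h_1) = -5153/2592, b_1 = Δ_1 - h_1(2M_1 + M_2)/6 = -3817/288.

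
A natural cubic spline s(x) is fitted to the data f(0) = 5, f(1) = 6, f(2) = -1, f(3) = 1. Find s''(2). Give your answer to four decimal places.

17.6000

Write M_i for s''(x_i). With h_i = 1, 1, 1 and divided differences Δ_i = 1, -7, 2, the continuity of s' gives the tridiagonal system
  1·M_0 + 4·M_1 + 1·M_2 = 6(Δ_1 - Δ_0) = -48
  1·M_1 + 4·M_2 + 1·M_3 = 6(Δ_2 - Δ_1) = 54
Natural end conditions: M_0 = M_3 = 0.
Solving the tridiagonal system: M_0 = 0, M_1 = -82/5, M_2 = 88/5, M_3 = 0.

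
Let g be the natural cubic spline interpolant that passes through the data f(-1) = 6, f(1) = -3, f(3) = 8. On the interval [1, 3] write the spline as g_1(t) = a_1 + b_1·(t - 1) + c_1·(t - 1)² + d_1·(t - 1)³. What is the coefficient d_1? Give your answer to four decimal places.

-0.6250

Let σ_i = g''(x_i). Step sizes h_i = 2, 2; slopes of the chords Δ_i = (y_(i+1) - y_i)/h_i = -9/2, 11/2.
  2·σ_0 + 8·σ_1 + 2·σ_2 = 6(Δ_1 - Δ_0) = 60
Natural end conditions: σ_0 = σ_2 = 0.
Forward elimination and back-substitution give σ_0 = 0, σ_1 = 15/2, σ_2 = 0.
On [1, 3], with g_1(t) = a_1 + b_1·(t - 1) + c_1·(t - 1)² + d_1·(t - 1)³: c_1 = σ_1/2 = 15/4, d_1 = (σ_2 - σ_1)/(6h_1) = -5/8, b_1 = Δ_1 - h_1(2σ_1 + σ_2)/6 = 1/2.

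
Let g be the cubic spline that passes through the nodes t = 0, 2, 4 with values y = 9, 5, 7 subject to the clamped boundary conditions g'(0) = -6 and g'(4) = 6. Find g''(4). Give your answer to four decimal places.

8.2500

Put m_i = g'' at the i-th knot. Here h = (2, 2) and Δ = (-2, 1), so the interior equations h_(i-1)·m_(i-1) + 2(h_(i-1)+h_i)·m_i + h_i·m_(i+1) = 6(Δ_i − Δ_(i-1)) read
  2·m_0 + 8·m_1 + 2·m_2 = 6(Δ_1 - Δ_0) = 18
Clamped end conditions give two more equations: 2h_0·m_0 + h_0·m_1 = 6(Δ_0 - g'(0)) = 24 and h_1·m_1 + 2h_1·m_2 = 6(g'(4) - Δ_1) = 30.
Hence m_0 = 27/4, m_1 = -3/2, m_2 = 33/4.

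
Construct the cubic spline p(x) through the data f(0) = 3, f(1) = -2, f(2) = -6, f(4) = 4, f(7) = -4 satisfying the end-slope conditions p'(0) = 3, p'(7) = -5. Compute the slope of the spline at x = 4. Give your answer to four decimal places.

3.7788

With M_i denoting the second derivative at x_i, h_i = 1, 1, 2, 3, and Δ_i = (y_(i+1) − y_i)/h_i = -5, -4, 5, -8/3:
  1·M_0 + 4·M_1 + 1·M_2 = 6(Δ_1 - Δ_0) = 6
  1·M_1 + 6·M_2 + 2·M_3 = 6(Δ_2 - Δ_1) = 54
  2·M_2 + 10·M_3 + 3·M_4 = 6(Δ_3 - Δ_2) = -46
Clamped end conditions give two more equations: 2h_0·M_0 + h_0·M_1 = 6(Δ_0 - p'(0)) = -48 and h_3·M_3 + 2h_3·M_4 = 6(p'(7) - Δ_3) = -14.
Solving the tridiagonal system: M_0 = -2787/104, M_1 = 291/52, M_2 = 1083/104, M_3 = -183/26, M_4 = 185/156.
On [4, 7], p'(x) = b_3 + 2c_3·(x - 4) + 3d_3·(x - 4)² with b_3 = Δ_3 - h_3(2M_3 + M_4)/6 = 393/104, c_3 = M_3/2 = -183/52, d_3 = (M_4 - M_3)/(6h_3) = 1283/2808. So p'(4) = 393/104.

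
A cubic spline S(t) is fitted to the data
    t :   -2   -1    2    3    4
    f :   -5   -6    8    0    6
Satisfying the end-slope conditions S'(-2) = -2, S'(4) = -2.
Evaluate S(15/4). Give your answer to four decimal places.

Write m_i for S''(x_i). With h_i = 1, 3, 1, 1 and divided differences Δ_i = -1, 14/3, -8, 6, the continuity of S' gives the tridiagonal system
  1·m_0 + 8·m_1 + 3·m_2 = 6(Δ_1 - Δ_0) = 34
  3·m_1 + 8·m_2 + 1·m_3 = 6(Δ_2 - Δ_1) = -76
  1·m_2 + 4·m_3 + 1·m_4 = 6(Δ_3 - Δ_2) = 84
Clamped end conditions give two more equations: 2h_0·m_0 + h_0·m_1 = 6(Δ_0 - S'(-2)) = 6 and h_3·m_3 + 2h_3·m_4 = 6(S'(4) - Δ_3) = -48.
Solving the tridiagonal system: m_0 = -311/114, m_1 = 653/57, m_2 = -2087/114, m_3 = 2057/57, m_4 = -4793/114.
On [3, 4], S(t) = 0 + 223/228·(t - 3) + 2057/114·(t - 3)² - 2969/228·(t - 3)³.
With (t - 3) = 3/4: S(15/4) = 26215/4864.

5.3896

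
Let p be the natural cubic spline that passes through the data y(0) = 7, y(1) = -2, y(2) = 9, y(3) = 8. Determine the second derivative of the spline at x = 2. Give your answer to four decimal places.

Write M_i for p''(x_i). With h_i = 1, 1, 1 and divided differences Δ_i = -9, 11, -1, the continuity of p' gives the tridiagonal system
  1·M_0 + 4·M_1 + 1·M_2 = 6(Δ_1 - Δ_0) = 120
  1·M_1 + 4·M_2 + 1·M_3 = 6(Δ_2 - Δ_1) = -72
Natural end conditions: M_0 = M_3 = 0.
Forward elimination and back-substitution give M_0 = 0, M_1 = 184/5, M_2 = -136/5, M_3 = 0.

-27.2000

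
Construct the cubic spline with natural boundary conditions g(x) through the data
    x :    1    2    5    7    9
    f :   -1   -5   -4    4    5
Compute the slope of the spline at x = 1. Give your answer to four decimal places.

Let m_i = g''(x_i). Step sizes h_i = 1, 3, 2, 2; slopes of the chords Δ_i = (y_(i+1) - y_i)/h_i = -4, 1/3, 4, 1/2.
  1·m_0 + 8·m_1 + 3·m_2 = 6(Δ_1 - Δ_0) = 26
  3·m_1 + 10·m_2 + 2·m_3 = 6(Δ_2 - Δ_1) = 22
  2·m_2 + 8·m_3 + 2·m_4 = 6(Δ_3 - Δ_2) = -21
Natural end conditions: m_0 = m_4 = 0.
Hence m_0 = 0, m_1 = 661/268, m_2 = 140/67, m_3 = -1687/536, m_4 = 0.
On [1, 2], g'(x) = b_0 + 2c_0·(x - 1) + 3d_0·(x - 1)² with b_0 = Δ_0 - h_0(2m_0 + m_1)/6 = -7093/1608, c_0 = m_0/2 = 0, d_0 = (m_1 - m_0)/(6h_0) = 661/1608. So g'(1) = -7093/1608.

-4.4111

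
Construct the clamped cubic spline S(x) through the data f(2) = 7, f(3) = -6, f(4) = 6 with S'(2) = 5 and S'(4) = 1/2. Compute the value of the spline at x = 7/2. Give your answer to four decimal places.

With σ_i denoting the second derivative at x_i, h_i = 1, 1, and Δ_i = (y_(i+1) − y_i)/h_i = -13, 12:
  1·σ_0 + 4·σ_1 + 1·σ_2 = 6(Δ_1 - Δ_0) = 150
Clamped end conditions give two more equations: 2h_0·σ_0 + h_0·σ_1 = 6(Δ_0 - S'(2)) = -108 and h_1·σ_1 + 2h_1·σ_2 = 6(S'(4) - Δ_1) = -69.
Solving the tridiagonal system: σ_0 = -375/4, σ_1 = 159/2, σ_2 = -297/4.
On [3, 4], S(x) = -6 - 17/8·(x - 3) + 159/4·(x - 3)² - 205/8·(x - 3)³.
With (x - 3) = 1/2: S(7/2) = -21/64.

-0.3281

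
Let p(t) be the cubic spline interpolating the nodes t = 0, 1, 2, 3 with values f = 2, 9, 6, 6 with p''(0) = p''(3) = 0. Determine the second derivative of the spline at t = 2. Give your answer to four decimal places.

8.8000

With σ_i denoting the second derivative at x_i, h_i = 1, 1, 1, and Δ_i = (y_(i+1) − y_i)/h_i = 7, -3, 0:
  1·σ_0 + 4·σ_1 + 1·σ_2 = 6(Δ_1 - Δ_0) = -60
  1·σ_1 + 4·σ_2 + 1·σ_3 = 6(Δ_2 - Δ_1) = 18
Natural end conditions: σ_0 = σ_3 = 0.
Hence σ_0 = 0, σ_1 = -86/5, σ_2 = 44/5, σ_3 = 0.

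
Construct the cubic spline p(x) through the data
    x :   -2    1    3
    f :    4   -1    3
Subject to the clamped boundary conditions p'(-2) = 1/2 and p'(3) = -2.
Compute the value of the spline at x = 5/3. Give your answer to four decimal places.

Write σ_i for p''(x_i). With h_i = 3, 2 and divided differences Δ_i = -5/3, 2, the continuity of p' gives the tridiagonal system
  3·σ_0 + 10·σ_1 + 2·σ_2 = 6(Δ_1 - Δ_0) = 22
Clamped end conditions give two more equations: 2h_0·σ_0 + h_0·σ_1 = 6(Δ_0 - p'(-2)) = -13 and h_1·σ_1 + 2h_1·σ_2 = 6(p'(3) - Δ_1) = -24.
Solving: σ_0 = -73/15, σ_1 = 27/5, σ_2 = -87/10.
On [1, 3], p(x) = -1 + 13/10·(x - 1) + 27/10·(x - 1)² - 47/40·(x - 1)³.
With (x - 1) = 2/3: p(5/3) = 97/135.

0.7185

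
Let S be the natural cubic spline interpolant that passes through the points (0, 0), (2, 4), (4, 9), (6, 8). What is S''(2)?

With M_i denoting the second derivative at x_i, h_i = 2, 2, 2, and Δ_i = (y_(i+1) − y_i)/h_i = 2, 5/2, -1/2:
  2·M_0 + 8·M_1 + 2·M_2 = 6(Δ_1 - Δ_0) = 3
  2·M_1 + 8·M_2 + 2·M_3 = 6(Δ_2 - Δ_1) = -18
Natural end conditions: M_0 = M_3 = 0.
Hence M_0 = 0, M_1 = 1, M_2 = -5/2, M_3 = 0.

1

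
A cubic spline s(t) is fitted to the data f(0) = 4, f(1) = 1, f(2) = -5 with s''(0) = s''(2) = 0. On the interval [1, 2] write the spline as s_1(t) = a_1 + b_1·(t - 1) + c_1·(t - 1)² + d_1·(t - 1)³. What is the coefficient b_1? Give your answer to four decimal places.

Let σ_i = s''(x_i). Step sizes h_i = 1, 1; slopes of the chords Δ_i = (y_(i+1) - y_i)/h_i = -3, -6.
  1·σ_0 + 4·σ_1 + 1·σ_2 = 6(Δ_1 - Δ_0) = -18
Natural end conditions: σ_0 = σ_2 = 0.
Solving the tridiagonal system: σ_0 = 0, σ_1 = -9/2, σ_2 = 0.
On [1, 2], with s_1(t) = a_1 + b_1·(t - 1) + c_1·(t - 1)² + d_1·(t - 1)³: c_1 = σ_1/2 = -9/4, d_1 = (σ_2 - σ_1)/(6h_1) = 3/4, b_1 = Δ_1 - h_1(2σ_1 + σ_2)/6 = -9/2.

-4.5000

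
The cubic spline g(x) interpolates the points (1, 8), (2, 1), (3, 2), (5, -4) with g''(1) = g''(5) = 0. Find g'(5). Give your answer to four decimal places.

Put M_i = g'' at the i-th knot. Here h = (1, 1, 2) and Δ = (-7, 1, -3), so the interior equations h_(i-1)·M_(i-1) + 2(h_(i-1)+h_i)·M_i + h_i·M_(i+1) = 6(Δ_i − Δ_(i-1)) read
  1·M_0 + 4·M_1 + 1·M_2 = 6(Δ_1 - Δ_0) = 48
  1·M_1 + 6·M_2 + 2·M_3 = 6(Δ_2 - Δ_1) = -24
Natural end conditions: M_0 = M_3 = 0.
Solving: M_0 = 0, M_1 = 312/23, M_2 = -144/23, M_3 = 0.
On [3, 5], g'(x) = b_2 + 2c_2·(x - 3) + 3d_2·(x - 3)² with b_2 = Δ_2 - h_2(2M_2 + M_3)/6 = 27/23, c_2 = M_2/2 = -72/23, d_2 = (M_3 - M_2)/(6h_2) = 12/23. So g'(5) = -117/23.

-5.0870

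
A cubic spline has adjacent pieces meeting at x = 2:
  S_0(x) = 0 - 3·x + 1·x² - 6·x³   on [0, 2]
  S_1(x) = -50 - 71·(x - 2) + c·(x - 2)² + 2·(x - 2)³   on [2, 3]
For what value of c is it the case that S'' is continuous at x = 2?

S_0''(x) = 2 - 36·x, so S_0''(2) = -70. On the right, S_1''(2) = 2c, so c = -35.

-35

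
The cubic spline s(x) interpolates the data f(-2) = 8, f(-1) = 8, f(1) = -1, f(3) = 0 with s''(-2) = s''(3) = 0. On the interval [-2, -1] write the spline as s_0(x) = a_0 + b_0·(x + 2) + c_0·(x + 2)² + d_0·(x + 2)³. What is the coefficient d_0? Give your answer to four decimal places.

-1.0455

Write M_i for s''(x_i). With h_i = 1, 2, 2 and divided differences Δ_i = 0, -9/2, 1/2, the continuity of s' gives the tridiagonal system
  1·M_0 + 6·M_1 + 2·M_2 = 6(Δ_1 - Δ_0) = -27
  2·M_1 + 8·M_2 + 2·M_3 = 6(Δ_2 - Δ_1) = 30
Natural end conditions: M_0 = M_3 = 0.
Hence M_0 = 0, M_1 = -69/11, M_2 = 117/22, M_3 = 0.
On [-2, -1], with s_0(x) = a_0 + b_0·(x + 2) + c_0·(x + 2)² + d_0·(x + 2)³: c_0 = M_0/2 = 0, d_0 = (M_1 - M_0)/(6h_0) = -23/22, b_0 = Δ_0 - h_0(2M_0 + M_1)/6 = 23/22.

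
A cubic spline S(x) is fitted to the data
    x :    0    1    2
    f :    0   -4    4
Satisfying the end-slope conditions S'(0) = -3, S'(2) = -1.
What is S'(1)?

Let M_i = S''(x_i). Step sizes h_i = 1, 1; slopes of the chords Δ_i = (y_(i+1) - y_i)/h_i = -4, 8.
  1·M_0 + 4·M_1 + 1·M_2 = 6(Δ_1 - Δ_0) = 72
Clamped end conditions give two more equations: 2h_0·M_0 + h_0·M_1 = 6(Δ_0 - S'(0)) = -6 and h_1·M_1 + 2h_1·M_2 = 6(S'(2) - Δ_1) = -54.
Forward elimination and back-substitution give M_0 = -20, M_1 = 34, M_2 = -44.
On [1, 2], S'(x) = b_1 + 2c_1·(x - 1) + 3d_1·(x - 1)² with b_1 = Δ_1 - h_1(2M_1 + M_2)/6 = 4, c_1 = M_1/2 = 17, d_1 = (M_2 - M_1)/(6h_1) = -13. So S'(1) = 4.

4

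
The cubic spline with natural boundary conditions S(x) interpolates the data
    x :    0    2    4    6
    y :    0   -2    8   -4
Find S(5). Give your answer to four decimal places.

Write m_i for S''(x_i). With h_i = 2, 2, 2 and divided differences Δ_i = -1, 5, -6, the continuity of S' gives the tridiagonal system
  2·m_0 + 8·m_1 + 2·m_2 = 6(Δ_1 - Δ_0) = 36
  2·m_1 + 8·m_2 + 2·m_3 = 6(Δ_2 - Δ_1) = -66
Natural end conditions: m_0 = m_3 = 0.
Forward elimination and back-substitution give m_0 = 0, m_1 = 7, m_2 = -10, m_3 = 0.
On [4, 6], S(x) = 8 + 2/3·(x - 4) - 5·(x - 4)² + 5/6·(x - 4)³.
With (x - 4) = 1: S(5) = 9/2.

4.5000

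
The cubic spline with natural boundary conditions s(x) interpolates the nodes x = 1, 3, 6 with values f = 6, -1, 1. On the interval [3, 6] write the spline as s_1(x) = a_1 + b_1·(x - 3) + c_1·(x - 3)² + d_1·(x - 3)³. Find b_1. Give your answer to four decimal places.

Let M_i = s''(x_i). Step sizes h_i = 2, 3; slopes of the chords Δ_i = (y_(i+1) - y_i)/h_i = -7/2, 2/3.
  2·M_0 + 10·M_1 + 3·M_2 = 6(Δ_1 - Δ_0) = 25
Natural end conditions: M_0 = M_2 = 0.
Solving the tridiagonal system: M_0 = 0, M_1 = 5/2, M_2 = 0.
On [3, 6], with s_1(x) = a_1 + b_1·(x - 3) + c_1·(x - 3)² + d_1·(x - 3)³: c_1 = M_1/2 = 5/4, d_1 = (M_2 - M_1)/(6h_1) = -5/36, b_1 = Δ_1 - h_1(2M_1 + M_2)/6 = -11/6.

-1.8333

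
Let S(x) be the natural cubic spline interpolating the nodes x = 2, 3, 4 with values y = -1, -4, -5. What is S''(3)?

Put m_i = S'' at the i-th knot. Here h = (1, 1) and Δ = (-3, -1), so the interior equations h_(i-1)·m_(i-1) + 2(h_(i-1)+h_i)·m_i + h_i·m_(i+1) = 6(Δ_i − Δ_(i-1)) read
  1·m_0 + 4·m_1 + 1·m_2 = 6(Δ_1 - Δ_0) = 12
Natural end conditions: m_0 = m_2 = 0.
Solving the tridiagonal system: m_0 = 0, m_1 = 3, m_2 = 0.

3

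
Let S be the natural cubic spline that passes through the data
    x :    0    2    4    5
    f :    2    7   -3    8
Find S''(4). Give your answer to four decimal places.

Write M_i for S''(x_i). With h_i = 2, 2, 1 and divided differences Δ_i = 5/2, -5, 11, the continuity of S' gives the tridiagonal system
  2·M_0 + 8·M_1 + 2·M_2 = 6(Δ_1 - Δ_0) = -45
  2·M_1 + 6·M_2 + 1·M_3 = 6(Δ_2 - Δ_1) = 96
Natural end conditions: M_0 = M_3 = 0.
Forward elimination and back-substitution give M_0 = 0, M_1 = -21/2, M_2 = 39/2, M_3 = 0.

19.5000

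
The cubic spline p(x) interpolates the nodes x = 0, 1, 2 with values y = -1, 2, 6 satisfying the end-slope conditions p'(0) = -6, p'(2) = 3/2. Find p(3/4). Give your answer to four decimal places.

0.3535

Let M_i = p''(x_i). Step sizes h_i = 1, 1; slopes of the chords Δ_i = (y_(i+1) - y_i)/h_i = 3, 4.
  1·M_0 + 4·M_1 + 1·M_2 = 6(Δ_1 - Δ_0) = 6
Clamped end conditions give two more equations: 2h_0·M_0 + h_0·M_1 = 6(Δ_0 - p'(0)) = 54 and h_1·M_1 + 2h_1·M_2 = 6(p'(2) - Δ_1) = -15.
Solving the tridiagonal system: M_0 = 117/4, M_1 = -9/2, M_2 = -21/4.
On [0, 1], p(x) = -1 - 6·x + 117/8·x² - 45/8·x³.
With x = 3/4: p(3/4) = 181/512.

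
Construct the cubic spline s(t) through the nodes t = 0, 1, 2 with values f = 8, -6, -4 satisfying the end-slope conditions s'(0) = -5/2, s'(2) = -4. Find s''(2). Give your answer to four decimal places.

-42.7500

Write M_i for s''(x_i). With h_i = 1, 1 and divided differences Δ_i = -14, 2, the continuity of s' gives the tridiagonal system
  1·M_0 + 4·M_1 + 1·M_2 = 6(Δ_1 - Δ_0) = 96
Clamped end conditions give two more equations: 2h_0·M_0 + h_0·M_1 = 6(Δ_0 - s'(0)) = -69 and h_1·M_1 + 2h_1·M_2 = 6(s'(2) - Δ_1) = -36.
Solving: M_0 = -237/4, M_1 = 99/2, M_2 = -171/4.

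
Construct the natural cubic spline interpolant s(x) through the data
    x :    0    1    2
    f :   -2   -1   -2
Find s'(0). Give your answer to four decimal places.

Put M_i = s'' at the i-th knot. Here h = (1, 1) and Δ = (1, -1), so the interior equations h_(i-1)·M_(i-1) + 2(h_(i-1)+h_i)·M_i + h_i·M_(i+1) = 6(Δ_i − Δ_(i-1)) read
  1·M_0 + 4·M_1 + 1·M_2 = 6(Δ_1 - Δ_0) = -12
Natural end conditions: M_0 = M_2 = 0.
Hence M_0 = 0, M_1 = -3, M_2 = 0.
On [0, 1], s'(x) = b_0 + 2c_0·x + 3d_0·x² with b_0 = Δ_0 - h_0(2M_0 + M_1)/6 = 3/2, c_0 = M_0/2 = 0, d_0 = (M_1 - M_0)/(6h_0) = -1/2. So s'(0) = 3/2.

1.5000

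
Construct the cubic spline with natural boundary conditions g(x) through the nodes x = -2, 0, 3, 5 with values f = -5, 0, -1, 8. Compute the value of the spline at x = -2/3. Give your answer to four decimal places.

-0.9693

Put m_i = g'' at the i-th knot. Here h = (2, 3, 2) and Δ = (5/2, -1/3, 9/2), so the interior equations h_(i-1)·m_(i-1) + 2(h_(i-1)+h_i)·m_i + h_i·m_(i+1) = 6(Δ_i − Δ_(i-1)) read
  2·m_0 + 10·m_1 + 3·m_2 = 6(Δ_1 - Δ_0) = -17
  3·m_1 + 10·m_2 + 2·m_3 = 6(Δ_2 - Δ_1) = 29
Natural end conditions: m_0 = m_3 = 0.
Forward elimination and back-substitution give m_0 = 0, m_1 = -257/91, m_2 = 341/91, m_3 = 0.
On [-2, 0], g(x) = -5 + 1879/546·(x + 2) + 0·(x + 2)² - 257/1092·(x + 2)³.
With (x + 2) = 4/3: g(-2/3) = -7145/7371.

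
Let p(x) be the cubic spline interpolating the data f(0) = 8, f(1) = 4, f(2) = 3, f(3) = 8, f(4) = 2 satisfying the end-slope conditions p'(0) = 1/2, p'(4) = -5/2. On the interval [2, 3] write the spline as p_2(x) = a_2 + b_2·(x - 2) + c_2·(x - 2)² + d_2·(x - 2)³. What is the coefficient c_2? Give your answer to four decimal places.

7.1250

Write m_i for p''(x_i). With h_i = 1, 1, 1, 1 and divided differences Δ_i = -4, -1, 5, -6, the continuity of p' gives the tridiagonal system
  1·m_0 + 4·m_1 + 1·m_2 = 6(Δ_1 - Δ_0) = 18
  1·m_1 + 4·m_2 + 1·m_3 = 6(Δ_2 - Δ_1) = 36
  1·m_2 + 4·m_3 + 1·m_4 = 6(Δ_3 - Δ_2) = -66
Clamped end conditions give two more equations: 2h_0·m_0 + h_0·m_1 = 6(Δ_0 - p'(0)) = -27 and h_3·m_3 + 2h_3·m_4 = 6(p'(4) - Δ_3) = 21.
Forward elimination and back-substitution give m_0 = -447/28, m_1 = 69/14, m_2 = 57/4, m_3 = -363/14, m_4 = 657/28.
On [2, 3], with p_2(x) = a_2 + b_2·(x - 2) + c_2·(x - 2)² + d_2·(x - 2)³: c_2 = m_2/2 = 57/8, d_2 = (m_3 - m_2)/(6h_2) = -375/56, b_2 = Δ_2 - h_2(2m_2 + m_3)/6 = 32/7.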